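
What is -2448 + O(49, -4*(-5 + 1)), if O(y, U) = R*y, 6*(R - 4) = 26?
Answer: -6119/3 ≈ -2039.7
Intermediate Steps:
R = 25/3 (R = 4 + (1/6)*26 = 4 + 13/3 = 25/3 ≈ 8.3333)
O(y, U) = 25*y/3
-2448 + O(49, -4*(-5 + 1)) = -2448 + (25/3)*49 = -2448 + 1225/3 = -6119/3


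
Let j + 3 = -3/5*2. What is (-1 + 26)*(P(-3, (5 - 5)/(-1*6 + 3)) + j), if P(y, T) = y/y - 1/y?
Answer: -215/3 ≈ -71.667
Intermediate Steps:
j = -21/5 (j = -3 - 3/5*2 = -3 - 3*⅕*2 = -3 - ⅗*2 = -3 - 6/5 = -21/5 ≈ -4.2000)
P(y, T) = 1 - 1/y
(-1 + 26)*(P(-3, (5 - 5)/(-1*6 + 3)) + j) = (-1 + 26)*((-1 - 3)/(-3) - 21/5) = 25*(-⅓*(-4) - 21/5) = 25*(4/3 - 21/5) = 25*(-43/15) = -215/3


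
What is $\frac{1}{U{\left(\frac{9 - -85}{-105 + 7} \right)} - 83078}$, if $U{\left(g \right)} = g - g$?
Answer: $- \frac{1}{83078} \approx -1.2037 \cdot 10^{-5}$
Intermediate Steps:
$U{\left(g \right)} = 0$
$\frac{1}{U{\left(\frac{9 - -85}{-105 + 7} \right)} - 83078} = \frac{1}{0 - 83078} = \frac{1}{-83078} = - \frac{1}{83078}$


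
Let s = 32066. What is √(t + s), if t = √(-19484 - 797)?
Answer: √(32066 + I*√20281) ≈ 179.07 + 0.3976*I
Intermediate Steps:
t = I*√20281 (t = √(-20281) = I*√20281 ≈ 142.41*I)
√(t + s) = √(I*√20281 + 32066) = √(32066 + I*√20281)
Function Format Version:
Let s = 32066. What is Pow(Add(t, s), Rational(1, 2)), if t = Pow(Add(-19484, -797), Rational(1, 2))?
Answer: Pow(Add(32066, Mul(I, Pow(20281, Rational(1, 2)))), Rational(1, 2)) ≈ Add(179.07, Mul(0.3976, I))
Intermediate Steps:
t = Mul(I, Pow(20281, Rational(1, 2))) (t = Pow(-20281, Rational(1, 2)) = Mul(I, Pow(20281, Rational(1, 2))) ≈ Mul(142.41, I))
Pow(Add(t, s), Rational(1, 2)) = Pow(Add(Mul(I, Pow(20281, Rational(1, 2))), 32066), Rational(1, 2)) = Pow(Add(32066, Mul(I, Pow(20281, Rational(1, 2)))), Rational(1, 2))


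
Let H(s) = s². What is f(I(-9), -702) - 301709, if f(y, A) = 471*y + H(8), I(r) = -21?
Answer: -311536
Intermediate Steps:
f(y, A) = 64 + 471*y (f(y, A) = 471*y + 8² = 471*y + 64 = 64 + 471*y)
f(I(-9), -702) - 301709 = (64 + 471*(-21)) - 301709 = (64 - 9891) - 301709 = -9827 - 301709 = -311536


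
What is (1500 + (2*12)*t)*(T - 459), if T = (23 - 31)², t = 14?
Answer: -725220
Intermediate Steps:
T = 64 (T = (-8)² = 64)
(1500 + (2*12)*t)*(T - 459) = (1500 + (2*12)*14)*(64 - 459) = (1500 + 24*14)*(-395) = (1500 + 336)*(-395) = 1836*(-395) = -725220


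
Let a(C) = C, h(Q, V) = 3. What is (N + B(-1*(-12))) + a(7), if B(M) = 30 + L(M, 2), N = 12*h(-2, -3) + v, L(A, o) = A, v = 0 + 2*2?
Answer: 89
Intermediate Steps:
v = 4 (v = 0 + 4 = 4)
N = 40 (N = 12*3 + 4 = 36 + 4 = 40)
B(M) = 30 + M
(N + B(-1*(-12))) + a(7) = (40 + (30 - 1*(-12))) + 7 = (40 + (30 + 12)) + 7 = (40 + 42) + 7 = 82 + 7 = 89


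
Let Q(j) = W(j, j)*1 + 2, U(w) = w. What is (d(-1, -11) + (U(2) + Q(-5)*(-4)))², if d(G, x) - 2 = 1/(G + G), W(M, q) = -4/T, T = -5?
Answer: 5929/100 ≈ 59.290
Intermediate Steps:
W(M, q) = ⅘ (W(M, q) = -4/(-5) = -4*(-⅕) = ⅘)
Q(j) = 14/5 (Q(j) = (⅘)*1 + 2 = ⅘ + 2 = 14/5)
d(G, x) = 2 + 1/(2*G) (d(G, x) = 2 + 1/(G + G) = 2 + 1/(2*G))
(d(-1, -11) + (U(2) + Q(-5)*(-4)))² = ((2 + (½)/(-1)) + (2 + (14/5)*(-4)))² = ((2 + (½)*(-1)) + (2 - 56/5))² = ((2 - ½) - 46/5)² = (3/2 - 46/5)² = (-77/10)² = 5929/100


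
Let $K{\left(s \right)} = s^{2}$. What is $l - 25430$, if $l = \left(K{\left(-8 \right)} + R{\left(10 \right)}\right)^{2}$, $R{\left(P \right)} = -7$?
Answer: $-22181$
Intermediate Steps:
$l = 3249$ ($l = \left(\left(-8\right)^{2} - 7\right)^{2} = \left(64 - 7\right)^{2} = 57^{2} = 3249$)
$l - 25430 = 3249 - 25430 = -22181$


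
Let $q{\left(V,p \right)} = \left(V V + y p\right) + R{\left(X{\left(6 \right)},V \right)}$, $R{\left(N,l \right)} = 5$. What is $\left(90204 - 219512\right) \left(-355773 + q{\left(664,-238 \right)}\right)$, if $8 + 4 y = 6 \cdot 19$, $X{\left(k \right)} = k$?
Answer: $-10192185868$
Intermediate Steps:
$y = \frac{53}{2}$ ($y = -2 + \frac{6 \cdot 19}{4} = -2 + \frac{1}{4} \cdot 114 = -2 + \frac{57}{2} = \frac{53}{2} \approx 26.5$)
$q{\left(V,p \right)} = 5 + V^{2} + \frac{53 p}{2}$ ($q{\left(V,p \right)} = \left(V V + \frac{53 p}{2}\right) + 5 = \left(V^{2} + \frac{53 p}{2}\right) + 5 = 5 + V^{2} + \frac{53 p}{2}$)
$\left(90204 - 219512\right) \left(-355773 + q{\left(664,-238 \right)}\right) = \left(90204 - 219512\right) \left(-355773 + \left(5 + 664^{2} + \frac{53}{2} \left(-238\right)\right)\right) = \left(90204 - 219512\right) \left(-355773 + \left(5 + 440896 - 6307\right)\right) = - 129308 \left(-355773 + 434594\right) = \left(-129308\right) 78821 = -10192185868$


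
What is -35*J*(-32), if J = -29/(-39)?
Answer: 32480/39 ≈ 832.82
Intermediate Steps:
J = 29/39 (J = -29*(-1/39) = 29/39 ≈ 0.74359)
-35*J*(-32) = -35*29/39*(-32) = -1015/39*(-32) = 32480/39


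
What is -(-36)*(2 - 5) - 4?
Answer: -112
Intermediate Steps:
-(-36)*(2 - 5) - 4 = -(-36)*(-3) - 4 = -12*9 - 4 = -108 - 4 = -112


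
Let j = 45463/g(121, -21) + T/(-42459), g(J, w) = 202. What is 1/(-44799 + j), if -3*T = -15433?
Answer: -25730154/1146897345961 ≈ -2.2435e-5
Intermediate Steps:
T = 15433/3 (T = -⅓*(-15433) = 15433/3 ≈ 5144.3)
j = 5787823085/25730154 (j = 45463/202 + (15433/3)/(-42459) = 45463*(1/202) + (15433/3)*(-1/42459) = 45463/202 - 15433/127377 = 5787823085/25730154 ≈ 224.94)
1/(-44799 + j) = 1/(-44799 + 5787823085/25730154) = 1/(-1146897345961/25730154) = -25730154/1146897345961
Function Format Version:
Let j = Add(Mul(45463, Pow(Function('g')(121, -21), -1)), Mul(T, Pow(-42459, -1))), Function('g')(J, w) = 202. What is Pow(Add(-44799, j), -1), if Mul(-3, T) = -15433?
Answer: Rational(-25730154, 1146897345961) ≈ -2.2435e-5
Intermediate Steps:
T = Rational(15433, 3) (T = Mul(Rational(-1, 3), -15433) = Rational(15433, 3) ≈ 5144.3)
j = Rational(5787823085, 25730154) (j = Add(Mul(45463, Pow(202, -1)), Mul(Rational(15433, 3), Pow(-42459, -1))) = Add(Mul(45463, Rational(1, 202)), Mul(Rational(15433, 3), Rational(-1, 42459))) = Add(Rational(45463, 202), Rational(-15433, 127377)) = Rational(5787823085, 25730154) ≈ 224.94)
Pow(Add(-44799, j), -1) = Pow(Add(-44799, Rational(5787823085, 25730154)), -1) = Pow(Rational(-1146897345961, 25730154), -1) = Rational(-25730154, 1146897345961)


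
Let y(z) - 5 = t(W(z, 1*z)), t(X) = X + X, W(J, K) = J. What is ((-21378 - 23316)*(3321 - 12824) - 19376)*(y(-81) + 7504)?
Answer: 3120327515982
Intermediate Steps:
t(X) = 2*X
y(z) = 5 + 2*z
((-21378 - 23316)*(3321 - 12824) - 19376)*(y(-81) + 7504) = ((-21378 - 23316)*(3321 - 12824) - 19376)*((5 + 2*(-81)) + 7504) = (-44694*(-9503) - 19376)*((5 - 162) + 7504) = (424727082 - 19376)*(-157 + 7504) = 424707706*7347 = 3120327515982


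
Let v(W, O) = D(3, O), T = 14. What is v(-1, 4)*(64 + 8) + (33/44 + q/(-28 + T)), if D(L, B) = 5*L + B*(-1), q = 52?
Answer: 22093/28 ≈ 789.04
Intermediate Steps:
D(L, B) = -B + 5*L (D(L, B) = 5*L - B = -B + 5*L)
v(W, O) = 15 - O (v(W, O) = -O + 5*3 = -O + 15 = 15 - O)
v(-1, 4)*(64 + 8) + (33/44 + q/(-28 + T)) = (15 - 1*4)*(64 + 8) + (33/44 + 52/(-28 + 14)) = (15 - 4)*72 + (33*(1/44) + 52/(-14)) = 11*72 + (¾ + 52*(-1/14)) = 792 + (¾ - 26/7) = 792 - 83/28 = 22093/28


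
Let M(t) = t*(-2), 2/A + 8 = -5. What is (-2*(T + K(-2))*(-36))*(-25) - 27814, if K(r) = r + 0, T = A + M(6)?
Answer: -30382/13 ≈ -2337.1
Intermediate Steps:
A = -2/13 (A = 2/(-8 - 5) = 2/(-13) = 2*(-1/13) = -2/13 ≈ -0.15385)
M(t) = -2*t
T = -158/13 (T = -2/13 - 2*6 = -2/13 - 12 = -158/13 ≈ -12.154)
K(r) = r
(-2*(T + K(-2))*(-36))*(-25) - 27814 = (-2*(-158/13 - 2)*(-36))*(-25) - 27814 = (-2*(-184/13)*(-36))*(-25) - 27814 = ((368/13)*(-36))*(-25) - 27814 = -13248/13*(-25) - 27814 = 331200/13 - 27814 = -30382/13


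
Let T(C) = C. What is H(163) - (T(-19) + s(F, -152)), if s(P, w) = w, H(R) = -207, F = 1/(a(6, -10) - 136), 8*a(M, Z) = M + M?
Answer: -36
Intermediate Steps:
a(M, Z) = M/4 (a(M, Z) = (M + M)/8 = (2*M)/8 = M/4)
F = -2/269 (F = 1/((¼)*6 - 136) = 1/(3/2 - 136) = 1/(-269/2) = -2/269 ≈ -0.0074349)
H(163) - (T(-19) + s(F, -152)) = -207 - (-19 - 152) = -207 - 1*(-171) = -207 + 171 = -36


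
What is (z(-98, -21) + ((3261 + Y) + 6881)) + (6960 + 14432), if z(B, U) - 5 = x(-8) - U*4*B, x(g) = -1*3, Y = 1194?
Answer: 24498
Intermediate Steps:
x(g) = -3
z(B, U) = 2 - 4*B*U (z(B, U) = 5 + (-3 - U*4*B) = 5 + (-3 - 4*U*B) = 5 + (-3 - 4*B*U) = 2 - 4*B*U)
(z(-98, -21) + ((3261 + Y) + 6881)) + (6960 + 14432) = ((2 - 4*(-98)*(-21)) + ((3261 + 1194) + 6881)) + (6960 + 14432) = ((2 - 8232) + (4455 + 6881)) + 21392 = (-8230 + 11336) + 21392 = 3106 + 21392 = 24498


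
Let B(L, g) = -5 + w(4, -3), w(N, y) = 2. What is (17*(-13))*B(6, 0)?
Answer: 663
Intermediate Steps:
B(L, g) = -3 (B(L, g) = -5 + 2 = -3)
(17*(-13))*B(6, 0) = (17*(-13))*(-3) = -221*(-3) = 663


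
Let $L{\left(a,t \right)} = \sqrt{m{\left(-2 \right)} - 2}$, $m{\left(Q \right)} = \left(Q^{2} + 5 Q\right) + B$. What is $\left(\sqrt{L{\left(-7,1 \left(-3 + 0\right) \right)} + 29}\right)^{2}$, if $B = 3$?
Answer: $29 + i \sqrt{5} \approx 29.0 + 2.2361 i$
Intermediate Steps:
$m{\left(Q \right)} = 3 + Q^{2} + 5 Q$ ($m{\left(Q \right)} = \left(Q^{2} + 5 Q\right) + 3 = 3 + Q^{2} + 5 Q$)
$L{\left(a,t \right)} = i \sqrt{5}$ ($L{\left(a,t \right)} = \sqrt{\left(3 + \left(-2\right)^{2} + 5 \left(-2\right)\right) - 2} = \sqrt{\left(3 + 4 - 10\right) - 2} = \sqrt{-3 - 2} = \sqrt{-5} = i \sqrt{5}$)
$\left(\sqrt{L{\left(-7,1 \left(-3 + 0\right) \right)} + 29}\right)^{2} = \left(\sqrt{i \sqrt{5} + 29}\right)^{2} = \left(\sqrt{29 + i \sqrt{5}}\right)^{2} = 29 + i \sqrt{5}$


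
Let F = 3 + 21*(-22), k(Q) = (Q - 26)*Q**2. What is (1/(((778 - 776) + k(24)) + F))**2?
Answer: 1/2588881 ≈ 3.8627e-7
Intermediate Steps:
k(Q) = Q**2*(-26 + Q) (k(Q) = (-26 + Q)*Q**2 = Q**2*(-26 + Q))
F = -459 (F = 3 - 462 = -459)
(1/(((778 - 776) + k(24)) + F))**2 = (1/(((778 - 776) + 24**2*(-26 + 24)) - 459))**2 = (1/((2 + 576*(-2)) - 459))**2 = (1/((2 - 1152) - 459))**2 = (1/(-1150 - 459))**2 = (1/(-1609))**2 = (-1/1609)**2 = 1/2588881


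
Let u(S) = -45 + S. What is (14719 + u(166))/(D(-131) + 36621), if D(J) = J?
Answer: 1484/3649 ≈ 0.40669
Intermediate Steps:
(14719 + u(166))/(D(-131) + 36621) = (14719 + (-45 + 166))/(-131 + 36621) = (14719 + 121)/36490 = 14840*(1/36490) = 1484/3649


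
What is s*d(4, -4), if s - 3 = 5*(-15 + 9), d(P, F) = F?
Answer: 108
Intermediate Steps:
s = -27 (s = 3 + 5*(-15 + 9) = 3 + 5*(-6) = 3 - 30 = -27)
s*d(4, -4) = -27*(-4) = 108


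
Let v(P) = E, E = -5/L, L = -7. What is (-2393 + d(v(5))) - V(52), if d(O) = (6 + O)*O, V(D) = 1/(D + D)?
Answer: -12170337/5096 ≈ -2388.2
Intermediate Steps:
V(D) = 1/(2*D)
E = 5/7 (E = -5/(-7) = -5*(-1/7) = 5/7 ≈ 0.71429)
v(P) = 5/7
d(O) = O*(6 + O)
(-2393 + d(v(5))) - V(52) = (-2393 + 5*(6 + 5/7)/7) - 1/(2*52) = (-2393 + (5/7)*(47/7)) - 1/(2*52) = (-2393 + 235/49) - 1*1/104 = -117022/49 - 1/104 = -12170337/5096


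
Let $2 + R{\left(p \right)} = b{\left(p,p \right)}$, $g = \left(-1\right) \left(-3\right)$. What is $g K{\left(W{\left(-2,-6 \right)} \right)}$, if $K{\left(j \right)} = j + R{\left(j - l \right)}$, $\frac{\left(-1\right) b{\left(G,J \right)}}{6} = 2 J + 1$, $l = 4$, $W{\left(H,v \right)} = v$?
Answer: $318$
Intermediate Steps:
$g = 3$
$b{\left(G,J \right)} = -6 - 12 J$ ($b{\left(G,J \right)} = - 6 \left(2 J + 1\right) = - 6 \left(1 + 2 J\right) = -6 - 12 J$)
$R{\left(p \right)} = -8 - 12 p$ ($R{\left(p \right)} = -2 - \left(6 + 12 p\right) = -8 - 12 p$)
$K{\left(j \right)} = 40 - 11 j$ ($K{\left(j \right)} = j - \left(8 + 12 \left(j - 4\right)\right) = j - \left(8 + 12 \left(-4 + j\right)\right) = j - \left(-40 + 12 j\right) = 40 - 11 j$)
$g K{\left(W{\left(-2,-6 \right)} \right)} = 3 \left(40 - -66\right) = 3 \left(40 + 66\right) = 3 \cdot 106 = 318$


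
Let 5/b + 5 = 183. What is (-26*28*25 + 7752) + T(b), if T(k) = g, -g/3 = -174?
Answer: -9926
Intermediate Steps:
b = 5/178 (b = 5/(-5 + 183) = 5/178 ≈ 0.028090)
g = 522 (g = -3*(-174) = 522)
T(k) = 522
(-26*28*25 + 7752) + T(b) = (-26*28*25 + 7752) + 522 = (-728*25 + 7752) + 522 = (-18200 + 7752) + 522 = -10448 + 522 = -9926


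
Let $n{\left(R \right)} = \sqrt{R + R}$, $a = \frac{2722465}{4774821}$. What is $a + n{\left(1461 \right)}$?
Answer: $\frac{2722465}{4774821} + \sqrt{2922} \approx 54.626$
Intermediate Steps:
$a = \frac{2722465}{4774821}$ ($a = 2722465 \cdot \frac{1}{4774821} = \frac{2722465}{4774821} \approx 0.57017$)
$n{\left(R \right)} = \sqrt{2} \sqrt{R}$ ($n{\left(R \right)} = \sqrt{2 R} = \sqrt{2} \sqrt{R}$)
$a + n{\left(1461 \right)} = \frac{2722465}{4774821} + \sqrt{2} \sqrt{1461} = \frac{2722465}{4774821} + \sqrt{2922}$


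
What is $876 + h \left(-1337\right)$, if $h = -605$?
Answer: $809761$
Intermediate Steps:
$876 + h \left(-1337\right) = 876 - -808885 = 876 + 808885 = 809761$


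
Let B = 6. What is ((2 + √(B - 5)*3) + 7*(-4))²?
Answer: 529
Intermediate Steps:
((2 + √(B - 5)*3) + 7*(-4))² = ((2 + √(6 - 5)*3) + 7*(-4))² = ((2 + √1*3) - 28)² = ((2 + 1*3) - 28)² = ((2 + 3) - 28)² = (5 - 28)² = (-23)² = 529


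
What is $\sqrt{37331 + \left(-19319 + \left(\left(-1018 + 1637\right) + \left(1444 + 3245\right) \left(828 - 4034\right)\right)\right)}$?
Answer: $i \sqrt{15014303} \approx 3874.8 i$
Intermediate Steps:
$\sqrt{37331 + \left(-19319 + \left(\left(-1018 + 1637\right) + \left(1444 + 3245\right) \left(828 - 4034\right)\right)\right)} = \sqrt{37331 + \left(-19319 + \left(619 + 4689 \left(828 - 4034\right)\right)\right)} = \sqrt{37331 + \left(-19319 + \left(619 + 4689 \left(-3206\right)\right)\right)} = \sqrt{37331 + \left(-19319 + \left(619 - 15032934\right)\right)} = \sqrt{37331 - 15051634} = \sqrt{-15014303} = i \sqrt{15014303}$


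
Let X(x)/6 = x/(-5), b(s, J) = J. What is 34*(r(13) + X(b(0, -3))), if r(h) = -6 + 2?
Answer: -68/5 ≈ -13.600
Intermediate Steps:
r(h) = -4
X(x) = -6*x/5 (X(x) = 6*(x/(-5)) = 6*(x*(-⅕)) = 6*(-x/5) = -6*x/5)
34*(r(13) + X(b(0, -3))) = 34*(-4 - 6/5*(-3)) = 34*(-4 + 18/5) = 34*(-⅖) = -68/5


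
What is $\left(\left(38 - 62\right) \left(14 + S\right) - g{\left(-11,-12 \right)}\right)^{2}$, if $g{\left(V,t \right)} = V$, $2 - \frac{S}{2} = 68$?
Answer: $8082649$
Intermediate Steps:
$S = -132$ ($S = 4 - 136 = -132$)
$\left(\left(38 - 62\right) \left(14 + S\right) - g{\left(-11,-12 \right)}\right)^{2} = \left(\left(38 - 62\right) \left(14 - 132\right) - -11\right)^{2} = \left(\left(-24\right) \left(-118\right) + 11\right)^{2} = \left(2832 + 11\right)^{2} = 2843^{2} = 8082649$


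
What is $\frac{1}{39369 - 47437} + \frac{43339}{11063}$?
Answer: $\frac{349647989}{89256284} \approx 3.9173$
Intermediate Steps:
$\frac{1}{39369 - 47437} + \frac{43339}{11063} = \frac{1}{-8068} + 43339 \cdot \frac{1}{11063} = - \frac{1}{8068} + \frac{43339}{11063} = \frac{349647989}{89256284}$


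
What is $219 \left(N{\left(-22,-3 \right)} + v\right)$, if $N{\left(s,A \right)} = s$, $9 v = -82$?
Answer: $- \frac{20440}{3} \approx -6813.3$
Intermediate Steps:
$v = - \frac{82}{9}$ ($v = \frac{1}{9} \left(-82\right) = - \frac{82}{9} \approx -9.1111$)
$219 \left(N{\left(-22,-3 \right)} + v\right) = 219 \left(-22 - \frac{82}{9}\right) = 219 \left(- \frac{280}{9}\right) = - \frac{20440}{3}$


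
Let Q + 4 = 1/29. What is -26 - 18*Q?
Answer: 1316/29 ≈ 45.379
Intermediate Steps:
Q = -115/29 (Q = -4 + 1/29 = -115/29 ≈ -3.9655)
-26 - 18*Q = -26 - 18*(-115/29) = -26 + 2070/29 = 1316/29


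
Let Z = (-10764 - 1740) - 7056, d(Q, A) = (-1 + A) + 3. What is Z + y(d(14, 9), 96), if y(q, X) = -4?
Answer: -19564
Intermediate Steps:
d(Q, A) = 2 + A
Z = -19560 (Z = -12504 - 7056 = -19560)
Z + y(d(14, 9), 96) = -19560 - 4 = -19564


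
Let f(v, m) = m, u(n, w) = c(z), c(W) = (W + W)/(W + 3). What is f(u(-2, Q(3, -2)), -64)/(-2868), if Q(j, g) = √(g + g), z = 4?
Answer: 16/717 ≈ 0.022315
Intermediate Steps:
Q(j, g) = √2*√g (Q(j, g) = √(2*g) = √2*√g)
c(W) = 2*W/(3 + W) (c(W) = (2*W)/(3 + W) = 2*W/(3 + W))
u(n, w) = 8/7 (u(n, w) = 2*4/(3 + 4) = 2*4/7 = 2*4*(⅐) = 8/7)
f(u(-2, Q(3, -2)), -64)/(-2868) = -64/(-2868) = -64*(-1/2868) = 16/717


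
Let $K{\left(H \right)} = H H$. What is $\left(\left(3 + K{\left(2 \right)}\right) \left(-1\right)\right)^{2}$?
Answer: $49$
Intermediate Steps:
$K{\left(H \right)} = H^{2}$
$\left(\left(3 + K{\left(2 \right)}\right) \left(-1\right)\right)^{2} = \left(\left(3 + 2^{2}\right) \left(-1\right)\right)^{2} = \left(\left(3 + 4\right) \left(-1\right)\right)^{2} = \left(7 \left(-1\right)\right)^{2} = \left(-7\right)^{2} = 49$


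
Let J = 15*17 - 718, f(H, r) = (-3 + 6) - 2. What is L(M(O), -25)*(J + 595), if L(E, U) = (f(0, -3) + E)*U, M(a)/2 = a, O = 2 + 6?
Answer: -56100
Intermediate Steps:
O = 8
M(a) = 2*a
f(H, r) = 1 (f(H, r) = 3 - 2 = 1)
J = -463 (J = 255 - 718 = -463)
L(E, U) = U*(1 + E) (L(E, U) = (1 + E)*U = U*(1 + E))
L(M(O), -25)*(J + 595) = (-25*(1 + 2*8))*(-463 + 595) = -25*(1 + 16)*132 = -25*17*132 = -425*132 = -56100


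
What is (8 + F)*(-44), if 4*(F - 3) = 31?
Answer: -825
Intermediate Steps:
F = 43/4 (F = 3 + (¼)*31 = 3 + 31/4 = 43/4 ≈ 10.750)
(8 + F)*(-44) = (8 + 43/4)*(-44) = (75/4)*(-44) = -825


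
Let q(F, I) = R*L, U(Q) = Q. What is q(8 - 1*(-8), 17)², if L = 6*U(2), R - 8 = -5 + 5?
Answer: 9216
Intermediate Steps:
R = 8 (R = 8 + (-5 + 5) = 8 + 0 = 8)
L = 12 (L = 6*2 = 12)
q(F, I) = 96 (q(F, I) = 8*12 = 96)
q(8 - 1*(-8), 17)² = 96² = 9216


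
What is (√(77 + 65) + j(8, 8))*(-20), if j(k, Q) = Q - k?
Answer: -20*√142 ≈ -238.33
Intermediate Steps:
(√(77 + 65) + j(8, 8))*(-20) = (√(77 + 65) + (8 - 1*8))*(-20) = (√142 + (8 - 8))*(-20) = (√142 + 0)*(-20) = √142*(-20) = -20*√142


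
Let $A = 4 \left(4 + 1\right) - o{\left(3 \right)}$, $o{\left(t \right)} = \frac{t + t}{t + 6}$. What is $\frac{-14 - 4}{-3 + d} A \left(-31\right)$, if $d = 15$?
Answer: $899$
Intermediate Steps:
$o{\left(t \right)} = \frac{2 t}{6 + t}$
$A = \frac{58}{3}$ ($A = 4 \left(4 + 1\right) - 2 \cdot 3 \frac{1}{6 + 3} = 4 \cdot 5 - 2 \cdot 3 \cdot \frac{1}{9} = 20 - 2 \cdot 3 \cdot \frac{1}{9} = 20 - \frac{2}{3} = \frac{58}{3} \approx 19.333$)
$\frac{-14 - 4}{-3 + d} A \left(-31\right) = \frac{-14 - 4}{-3 + 15} \cdot \frac{58}{3} \left(-31\right) = - \frac{18}{12} \cdot \frac{58}{3} \left(-31\right) = \left(-18\right) \frac{1}{12} \cdot \frac{58}{3} \left(-31\right) = \left(- \frac{3}{2}\right) \frac{58}{3} \left(-31\right) = \left(-29\right) \left(-31\right) = 899$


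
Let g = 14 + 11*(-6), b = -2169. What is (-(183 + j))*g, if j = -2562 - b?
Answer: -10920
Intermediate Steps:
j = -393 (j = -2562 - 1*(-2169) = -2562 + 2169 = -393)
g = -52 (g = 14 - 66 = -52)
(-(183 + j))*g = -(183 - 393)*(-52) = -1*(-210)*(-52) = 210*(-52) = -10920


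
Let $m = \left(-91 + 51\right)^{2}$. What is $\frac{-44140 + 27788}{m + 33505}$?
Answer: $- \frac{2336}{5015} \approx -0.4658$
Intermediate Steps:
$m = 1600$ ($m = \left(-40\right)^{2} = 1600$)
$\frac{-44140 + 27788}{m + 33505} = \frac{-44140 + 27788}{1600 + 33505} = - \frac{16352}{35105} = \left(-16352\right) \frac{1}{35105} = - \frac{2336}{5015}$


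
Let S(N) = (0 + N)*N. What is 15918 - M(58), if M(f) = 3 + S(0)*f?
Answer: 15915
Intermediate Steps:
S(N) = N**2 (S(N) = N*N = N**2)
M(f) = 3 (M(f) = 3 + 0**2*f = 3 + 0*f = 3 + 0 = 3)
15918 - M(58) = 15918 - 1*3 = 15918 - 3 = 15915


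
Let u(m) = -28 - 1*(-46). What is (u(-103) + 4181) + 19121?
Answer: 23320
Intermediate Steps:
u(m) = 18 (u(m) = -28 + 46 = 18)
(u(-103) + 4181) + 19121 = (18 + 4181) + 19121 = 4199 + 19121 = 23320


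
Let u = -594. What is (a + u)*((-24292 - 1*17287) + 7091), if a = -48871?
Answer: 1705948920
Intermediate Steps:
(a + u)*((-24292 - 1*17287) + 7091) = (-48871 - 594)*((-24292 - 1*17287) + 7091) = -49465*((-24292 - 17287) + 7091) = -49465*(-41579 + 7091) = -49465*(-34488) = 1705948920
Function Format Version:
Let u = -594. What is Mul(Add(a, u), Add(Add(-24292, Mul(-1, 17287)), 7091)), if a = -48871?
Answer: 1705948920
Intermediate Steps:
Mul(Add(a, u), Add(Add(-24292, Mul(-1, 17287)), 7091)) = Mul(Add(-48871, -594), Add(Add(-24292, Mul(-1, 17287)), 7091)) = Mul(-49465, Add(Add(-24292, -17287), 7091)) = Mul(-49465, Add(-41579, 7091)) = Mul(-49465, -34488) = 1705948920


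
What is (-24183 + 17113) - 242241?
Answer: -249311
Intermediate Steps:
(-24183 + 17113) - 242241 = -7070 - 242241 = -249311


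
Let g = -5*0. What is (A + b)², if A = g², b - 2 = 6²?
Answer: 1444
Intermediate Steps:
b = 38 (b = 2 + 6² = 2 + 36 = 38)
g = 0
A = 0 (A = 0² = 0)
(A + b)² = (0 + 38)² = 38² = 1444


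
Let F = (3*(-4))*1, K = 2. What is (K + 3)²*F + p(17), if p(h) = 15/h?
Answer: -5085/17 ≈ -299.12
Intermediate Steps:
F = -12 (F = -12*1 = -12)
(K + 3)²*F + p(17) = (2 + 3)²*(-12) + 15/17 = 5²*(-12) + 15*(1/17) = 25*(-12) + 15/17 = -300 + 15/17 = -5085/17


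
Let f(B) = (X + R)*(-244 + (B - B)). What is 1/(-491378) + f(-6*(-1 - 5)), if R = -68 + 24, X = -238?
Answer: 33810737423/491378 ≈ 68808.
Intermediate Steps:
R = -44
f(B) = 68808 (f(B) = (-238 - 44)*(-244 + (B - B)) = -282*(-244 + 0) = -282*(-244) = 68808)
1/(-491378) + f(-6*(-1 - 5)) = 1/(-491378) + 68808 = -1/491378 + 68808 = 33810737423/491378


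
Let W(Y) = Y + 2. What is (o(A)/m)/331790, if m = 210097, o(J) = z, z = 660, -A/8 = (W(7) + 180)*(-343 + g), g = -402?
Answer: 66/6970808363 ≈ 9.4681e-9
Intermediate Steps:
W(Y) = 2 + Y
A = 1126440 (A = -8*((2 + 7) + 180)*(-343 - 402) = -8*(9 + 180)*(-745) = -1512*(-745) = -8*(-140805) = 1126440)
o(J) = 660
(o(A)/m)/331790 = (660/210097)/331790 = (660*(1/210097))*(1/331790) = (660/210097)*(1/331790) = 66/6970808363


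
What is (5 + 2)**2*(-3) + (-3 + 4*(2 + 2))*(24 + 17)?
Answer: 386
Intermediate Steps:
(5 + 2)**2*(-3) + (-3 + 4*(2 + 2))*(24 + 17) = 7**2*(-3) + (-3 + 4*4)*41 = 49*(-3) + (-3 + 16)*41 = -147 + 13*41 = -147 + 533 = 386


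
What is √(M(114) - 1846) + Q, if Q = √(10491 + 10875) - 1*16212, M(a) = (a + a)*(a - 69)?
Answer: -16212 + √8414 + 3*√2374 ≈ -15974.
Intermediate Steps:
M(a) = 2*a*(-69 + a) (M(a) = (2*a)*(-69 + a) = 2*a*(-69 + a))
Q = -16212 + 3*√2374 (Q = √21366 - 16212 = 3*√2374 - 16212 = -16212 + 3*√2374 ≈ -16066.)
√(M(114) - 1846) + Q = √(2*114*(-69 + 114) - 1846) + (-16212 + 3*√2374) = √(2*114*45 - 1846) + (-16212 + 3*√2374) = √(10260 - 1846) + (-16212 + 3*√2374) = √8414 + (-16212 + 3*√2374) = -16212 + √8414 + 3*√2374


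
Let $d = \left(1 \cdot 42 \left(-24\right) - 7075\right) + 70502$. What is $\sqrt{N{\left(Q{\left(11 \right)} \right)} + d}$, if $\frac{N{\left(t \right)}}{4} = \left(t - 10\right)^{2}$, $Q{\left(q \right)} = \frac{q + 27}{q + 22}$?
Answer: $\frac{\sqrt{68315347}}{33} \approx 250.46$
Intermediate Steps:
$Q{\left(q \right)} = \frac{27 + q}{22 + q}$
$N{\left(t \right)} = 4 \left(-10 + t\right)^{2}$ ($N{\left(t \right)} = 4 \left(t - 10\right)^{2} = 4 \left(-10 + t\right)^{2}$)
$d = 62419$ ($d = \left(42 \left(-24\right) - 7075\right) + 70502 = \left(-1008 - 7075\right) + 70502 = -8083 + 70502 = 62419$)
$\sqrt{N{\left(Q{\left(11 \right)} \right)} + d} = \sqrt{4 \left(-10 + \frac{27 + 11}{22 + 11}\right)^{2} + 62419} = \sqrt{4 \left(-10 + \frac{1}{33} \cdot 38\right)^{2} + 62419} = \sqrt{4 \left(-10 + \frac{38}{33}\right)^{2} + 62419} = \sqrt{4 \left(- \frac{292}{33}\right)^{2} + 62419} = \sqrt{4 \cdot \frac{85264}{1089} + 62419} = \sqrt{\frac{341056}{1089} + 62419} = \sqrt{\frac{68315347}{1089}} = \frac{\sqrt{68315347}}{33}$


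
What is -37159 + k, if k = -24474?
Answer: -61633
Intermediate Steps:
-37159 + k = -37159 - 24474 = -61633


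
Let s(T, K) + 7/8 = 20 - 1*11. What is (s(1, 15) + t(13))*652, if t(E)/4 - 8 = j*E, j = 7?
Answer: 526979/2 ≈ 2.6349e+5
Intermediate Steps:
s(T, K) = 65/8 (s(T, K) = -7/8 + (20 - 1*11) = -7/8 + (20 - 11) = -7/8 + 9 = 65/8)
t(E) = 32 + 28*E (t(E) = 32 + 4*(7*E) = 32 + 28*E)
(s(1, 15) + t(13))*652 = (65/8 + (32 + 28*13))*652 = (65/8 + (32 + 364))*652 = (65/8 + 396)*652 = (3233/8)*652 = 526979/2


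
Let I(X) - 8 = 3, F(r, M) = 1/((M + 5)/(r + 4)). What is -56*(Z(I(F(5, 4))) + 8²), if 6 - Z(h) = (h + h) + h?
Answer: -2072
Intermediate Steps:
F(r, M) = (4 + r)/(5 + M) (F(r, M) = 1/((5 + M)/(4 + r)) = (4 + r)/(5 + M))
I(X) = 11 (I(X) = 8 + 3 = 11)
Z(h) = 6 - 3*h (Z(h) = 6 - ((h + h) + h) = 6 - (2*h + h) = 6 - 3*h)
-56*(Z(I(F(5, 4))) + 8²) = -56*((6 - 3*11) + 8²) = -56*((6 - 33) + 64) = -56*(-27 + 64) = -56*37 = -2072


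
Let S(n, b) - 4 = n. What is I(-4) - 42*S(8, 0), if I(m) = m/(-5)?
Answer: -2516/5 ≈ -503.20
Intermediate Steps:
I(m) = -m/5 (I(m) = m*(-1/5) = -m/5)
S(n, b) = 4 + n
I(-4) - 42*S(8, 0) = -1/5*(-4) - 42*(4 + 8) = 4/5 - 42*12 = 4/5 - 504 = -2516/5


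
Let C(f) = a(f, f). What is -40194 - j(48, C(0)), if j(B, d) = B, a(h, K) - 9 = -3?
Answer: -40242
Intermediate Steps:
a(h, K) = 6 (a(h, K) = 9 - 3 = 6)
C(f) = 6
-40194 - j(48, C(0)) = -40194 - 1*48 = -40194 - 48 = -40242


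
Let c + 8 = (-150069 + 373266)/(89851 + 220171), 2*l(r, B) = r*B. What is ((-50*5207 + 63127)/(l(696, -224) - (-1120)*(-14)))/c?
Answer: -30571734453/105662728864 ≈ -0.28933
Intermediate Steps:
l(r, B) = B*r/2 (l(r, B) = (r*B)/2 = (B*r)/2 = B*r/2)
c = -2256979/310022 (c = -8 + (-150069 + 373266)/(89851 + 220171) = -8 + 223197/310022 = -2256979/310022 ≈ -7.2801)
((-50*5207 + 63127)/(l(696, -224) - (-1120)*(-14)))/c = ((-50*5207 + 63127)/((½)*(-224)*696 - (-1120)*(-14)))/(-2256979/310022) = ((-260350 + 63127)/(-77952 - 70*224))*(-310022/2256979) = -197223/(-77952 - 15680)*(-310022/2256979) = -197223/(-93632)*(-310022/2256979) = -197223*(-1/93632)*(-310022/2256979) = (197223/93632)*(-310022/2256979) = -30571734453/105662728864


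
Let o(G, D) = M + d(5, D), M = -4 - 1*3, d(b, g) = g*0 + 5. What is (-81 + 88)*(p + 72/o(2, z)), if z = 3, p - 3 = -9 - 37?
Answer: -553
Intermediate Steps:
p = -43 (p = 3 + (-9 - 37) = 3 - 46 = -43)
d(b, g) = 5 (d(b, g) = 0 + 5 = 5)
M = -7 (M = -4 - 3 = -7)
o(G, D) = -2 (o(G, D) = -7 + 5 = -2)
(-81 + 88)*(p + 72/o(2, z)) = (-81 + 88)*(-43 + 72/(-2)) = 7*(-43 + 72*(-1/2)) = 7*(-43 - 36) = 7*(-79) = -553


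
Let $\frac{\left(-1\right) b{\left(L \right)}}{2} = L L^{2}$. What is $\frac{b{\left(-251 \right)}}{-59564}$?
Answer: $- \frac{15813251}{29782} \approx -530.97$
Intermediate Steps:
$b{\left(L \right)} = - 2 L^{3}$ ($b{\left(L \right)} = - 2 L L^{2} = - 2 L^{3}$)
$\frac{b{\left(-251 \right)}}{-59564} = \frac{\left(-2\right) \left(-251\right)^{3}}{-59564} = \left(-2\right) \left(-15813251\right) \left(- \frac{1}{59564}\right) = 31626502 \left(- \frac{1}{59564}\right) = - \frac{15813251}{29782}$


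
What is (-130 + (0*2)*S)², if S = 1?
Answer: 16900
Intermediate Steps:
(-130 + (0*2)*S)² = (-130 + (0*2)*1)² = (-130 + 0*1)² = (-130 + 0)² = (-130)² = 16900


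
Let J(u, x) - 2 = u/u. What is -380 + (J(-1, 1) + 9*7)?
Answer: -314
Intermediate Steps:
J(u, x) = 3 (J(u, x) = 2 + u/u = 2 + 1 = 3)
-380 + (J(-1, 1) + 9*7) = -380 + (3 + 9*7) = -380 + (3 + 63) = -380 + 66 = -314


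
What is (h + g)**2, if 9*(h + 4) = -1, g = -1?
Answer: 2116/81 ≈ 26.123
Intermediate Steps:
h = -37/9 (h = -4 + (1/9)*(-1) = -4 - 1/9 = -37/9 ≈ -4.1111)
(h + g)**2 = (-37/9 - 1)**2 = (-46/9)**2 = 2116/81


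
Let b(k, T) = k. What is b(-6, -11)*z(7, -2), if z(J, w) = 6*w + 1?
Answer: 66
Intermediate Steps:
z(J, w) = 1 + 6*w
b(-6, -11)*z(7, -2) = -6*(1 + 6*(-2)) = -6*(1 - 12) = -6*(-11) = 66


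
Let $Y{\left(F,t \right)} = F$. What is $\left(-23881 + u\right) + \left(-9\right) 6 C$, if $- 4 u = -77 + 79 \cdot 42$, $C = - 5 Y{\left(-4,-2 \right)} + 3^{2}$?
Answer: $- \frac{105029}{4} \approx -26257.0$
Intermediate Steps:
$C = 29$ ($C = \left(-5\right) \left(-4\right) + 3^{2} = 20 + 9 = 29$)
$u = - \frac{3241}{4}$ ($u = - \frac{-77 + 79 \cdot 42}{4} = - \frac{-77 + 3318}{4} = \left(- \frac{1}{4}\right) 3241 = - \frac{3241}{4} \approx -810.25$)
$\left(-23881 + u\right) + \left(-9\right) 6 C = \left(-23881 - \frac{3241}{4}\right) + \left(-9\right) 6 \cdot 29 = - \frac{98765}{4} - 1566 = - \frac{105029}{4}$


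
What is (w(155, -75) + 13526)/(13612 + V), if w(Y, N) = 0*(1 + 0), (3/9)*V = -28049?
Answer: -13526/70535 ≈ -0.19176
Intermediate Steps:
V = -84147 (V = 3*(-28049) = -84147)
w(Y, N) = 0 (w(Y, N) = 0*1 = 0)
(w(155, -75) + 13526)/(13612 + V) = (0 + 13526)/(13612 - 84147) = 13526/(-70535) = 13526*(-1/70535) = -13526/70535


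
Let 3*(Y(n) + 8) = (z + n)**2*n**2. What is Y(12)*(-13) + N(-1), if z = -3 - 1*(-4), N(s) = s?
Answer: -105353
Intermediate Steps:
z = 1 (z = -3 + 4 = 1)
Y(n) = -8 + n**2*(1 + n)**2/3 (Y(n) = -8 + ((1 + n)**2*n**2)/3 = -8 + (n**2*(1 + n)**2)/3 = -8 + n**2*(1 + n)**2/3)
Y(12)*(-13) + N(-1) = (-8 + (1/3)*12**2*(1 + 12)**2)*(-13) - 1 = (-8 + (1/3)*144*13**2)*(-13) - 1 = (-8 + (1/3)*144*169)*(-13) - 1 = (-8 + 8112)*(-13) - 1 = 8104*(-13) - 1 = -105352 - 1 = -105353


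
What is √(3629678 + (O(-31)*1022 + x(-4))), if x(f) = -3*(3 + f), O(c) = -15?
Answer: √3614351 ≈ 1901.1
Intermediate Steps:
x(f) = -9 - 3*f
√(3629678 + (O(-31)*1022 + x(-4))) = √(3629678 + (-15*1022 + (-9 - 3*(-4)))) = √(3629678 + (-15330 + (-9 + 12))) = √(3629678 + (-15330 + 3)) = √(3629678 - 15327) = √3614351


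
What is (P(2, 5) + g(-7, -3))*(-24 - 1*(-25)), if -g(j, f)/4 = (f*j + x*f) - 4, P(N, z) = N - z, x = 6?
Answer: 1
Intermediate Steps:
g(j, f) = 16 - 24*f - 4*f*j (g(j, f) = -4*((f*j + 6*f) - 4) = -4*((6*f + f*j) - 4) = -4*(-4 + 6*f + f*j) = 16 - 24*f - 4*f*j)
(P(2, 5) + g(-7, -3))*(-24 - 1*(-25)) = ((2 - 1*5) + (16 - 24*(-3) - 4*(-3)*(-7)))*(-24 - 1*(-25)) = ((2 - 5) + (16 + 72 - 84))*(-24 + 25) = (-3 + 4)*1 = 1*1 = 1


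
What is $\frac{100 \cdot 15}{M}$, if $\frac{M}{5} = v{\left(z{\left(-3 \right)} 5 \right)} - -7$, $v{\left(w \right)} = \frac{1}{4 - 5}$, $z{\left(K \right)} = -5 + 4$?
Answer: $50$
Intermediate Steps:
$z{\left(K \right)} = -1$
$v{\left(w \right)} = -1$ ($v{\left(w \right)} = \frac{1}{-1} = -1$)
$M = 30$ ($M = 5 \left(-1 - -7\right) = 5 \left(-1 + 7\right) = 5 \cdot 6 = 30$)
$\frac{100 \cdot 15}{M} = \frac{100 \cdot 15}{30} = 1500 \cdot \frac{1}{30} = 50$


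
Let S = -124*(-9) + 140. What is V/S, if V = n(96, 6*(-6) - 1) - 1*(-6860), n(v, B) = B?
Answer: 6823/1256 ≈ 5.4323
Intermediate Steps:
S = 1256 (S = 1116 + 140 = 1256)
V = 6823 (V = (6*(-6) - 1) - 1*(-6860) = (-36 - 1) + 6860 = -37 + 6860 = 6823)
V/S = 6823/1256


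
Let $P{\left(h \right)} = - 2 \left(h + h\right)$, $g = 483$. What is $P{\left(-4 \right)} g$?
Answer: $7728$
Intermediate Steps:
$P{\left(h \right)} = - 4 h$ ($P{\left(h \right)} = - 2 \cdot 2 h = - 4 h$)
$P{\left(-4 \right)} g = \left(-4\right) \left(-4\right) 483 = 16 \cdot 483 = 7728$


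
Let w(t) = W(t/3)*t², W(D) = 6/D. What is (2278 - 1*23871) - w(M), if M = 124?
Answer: -23825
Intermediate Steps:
w(t) = 18*t (w(t) = (6/((t/3)))*t² = (6*(3/t))*t² = (18/t)*t² = 18*t)
(2278 - 1*23871) - w(M) = (2278 - 1*23871) - 18*124 = (2278 - 23871) - 1*2232 = -21593 - 2232 = -23825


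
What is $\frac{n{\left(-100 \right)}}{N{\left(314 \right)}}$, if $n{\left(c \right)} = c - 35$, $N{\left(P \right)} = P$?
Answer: $- \frac{135}{314} \approx -0.42994$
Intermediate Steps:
$n{\left(c \right)} = -35 + c$
$\frac{n{\left(-100 \right)}}{N{\left(314 \right)}} = \frac{-35 - 100}{314} = \left(-135\right) \frac{1}{314} = - \frac{135}{314}$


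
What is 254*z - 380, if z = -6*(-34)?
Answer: 51436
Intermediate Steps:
z = 204
254*z - 380 = 254*204 - 380 = 51816 - 380 = 51436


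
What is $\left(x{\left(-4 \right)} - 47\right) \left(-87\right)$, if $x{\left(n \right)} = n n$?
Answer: $2697$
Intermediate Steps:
$x{\left(n \right)} = n^{2}$
$\left(x{\left(-4 \right)} - 47\right) \left(-87\right) = \left(\left(-4\right)^{2} - 47\right) \left(-87\right) = \left(16 - 47\right) \left(-87\right) = \left(-31\right) \left(-87\right) = 2697$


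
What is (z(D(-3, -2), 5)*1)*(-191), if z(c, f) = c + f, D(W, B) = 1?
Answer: -1146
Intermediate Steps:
(z(D(-3, -2), 5)*1)*(-191) = ((1 + 5)*1)*(-191) = (6*1)*(-191) = 6*(-191) = -1146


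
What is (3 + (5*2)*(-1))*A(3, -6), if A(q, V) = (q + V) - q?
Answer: 42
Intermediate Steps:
A(q, V) = V (A(q, V) = (V + q) - q = V)
(3 + (5*2)*(-1))*A(3, -6) = (3 + (5*2)*(-1))*(-6) = (3 + 10*(-1))*(-6) = (3 - 10)*(-6) = -7*(-6) = 42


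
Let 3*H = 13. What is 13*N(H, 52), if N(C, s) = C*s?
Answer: 8788/3 ≈ 2929.3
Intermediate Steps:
H = 13/3 (H = (⅓)*13 = 13/3 ≈ 4.3333)
13*N(H, 52) = 13*((13/3)*52) = 13*(676/3) = 8788/3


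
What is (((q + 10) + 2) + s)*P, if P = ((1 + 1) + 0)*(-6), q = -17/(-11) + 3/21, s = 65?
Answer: -72708/77 ≈ -944.26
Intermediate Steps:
q = 130/77 (q = -17*(-1/11) + 3*(1/21) = 17/11 + ⅐ = 130/77 ≈ 1.6883)
P = -12 (P = (2 + 0)*(-6) = 2*(-6) = -12)
(((q + 10) + 2) + s)*P = (((130/77 + 10) + 2) + 65)*(-12) = ((900/77 + 2) + 65)*(-12) = (1054/77 + 65)*(-12) = (6059/77)*(-12) = -72708/77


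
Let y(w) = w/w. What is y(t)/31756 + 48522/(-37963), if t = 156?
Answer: -1540826669/1205553028 ≈ -1.2781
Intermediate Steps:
y(w) = 1
y(t)/31756 + 48522/(-37963) = 1/31756 + 48522/(-37963) = 1*(1/31756) + 48522*(-1/37963) = 1/31756 - 48522/37963 = -1540826669/1205553028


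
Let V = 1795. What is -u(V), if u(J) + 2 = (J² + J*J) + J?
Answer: -6445843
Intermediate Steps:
u(J) = -2 + J + 2*J² (u(J) = -2 + ((J² + J*J) + J) = -2 + ((J² + J²) + J) = -2 + (2*J² + J) = -2 + (J + 2*J²) = -2 + J + 2*J²)
-u(V) = -(-2 + 1795 + 2*1795²) = -(-2 + 1795 + 2*3222025) = -(-2 + 1795 + 6444050) = -1*6445843 = -6445843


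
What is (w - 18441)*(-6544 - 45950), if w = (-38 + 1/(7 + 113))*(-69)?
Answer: 16608655401/20 ≈ 8.3043e+8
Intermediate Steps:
w = 104857/40 (w = (-38 + 1/120)*(-69) = -4559/120*(-69) = 104857/40 ≈ 2621.4)
(w - 18441)*(-6544 - 45950) = (104857/40 - 18441)*(-6544 - 45950) = -632783/40*(-52494) = 16608655401/20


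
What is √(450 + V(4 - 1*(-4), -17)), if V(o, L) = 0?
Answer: 15*√2 ≈ 21.213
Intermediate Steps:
√(450 + V(4 - 1*(-4), -17)) = √(450 + 0) = √450 = 15*√2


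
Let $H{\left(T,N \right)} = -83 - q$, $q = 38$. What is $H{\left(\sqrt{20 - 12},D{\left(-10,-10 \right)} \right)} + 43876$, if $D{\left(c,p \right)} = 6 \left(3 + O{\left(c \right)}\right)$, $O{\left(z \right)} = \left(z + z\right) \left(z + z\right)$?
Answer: $43755$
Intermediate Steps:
$O{\left(z \right)} = 4 z^{2}$ ($O{\left(z \right)} = 2 z 2 z = 4 z^{2}$)
$D{\left(c,p \right)} = 18 + 24 c^{2}$ ($D{\left(c,p \right)} = 6 \left(3 + 4 c^{2}\right) = 18 + 24 c^{2}$)
$H{\left(T,N \right)} = -121$ ($H{\left(T,N \right)} = -83 - 38 = -121$)
$H{\left(\sqrt{20 - 12},D{\left(-10,-10 \right)} \right)} + 43876 = -121 + 43876 = 43755$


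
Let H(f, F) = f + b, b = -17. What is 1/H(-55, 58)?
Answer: -1/72 ≈ -0.013889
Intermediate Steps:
H(f, F) = -17 + f (H(f, F) = f - 17 = -17 + f)
1/H(-55, 58) = 1/(-17 - 55) = 1/(-72) = -1/72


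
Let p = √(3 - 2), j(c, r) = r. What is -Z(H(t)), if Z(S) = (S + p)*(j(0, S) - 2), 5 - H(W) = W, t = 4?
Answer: 2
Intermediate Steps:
p = 1 (p = √1 = 1)
H(W) = 5 - W
Z(S) = (1 + S)*(-2 + S) (Z(S) = (S + 1)*(S - 2) = (1 + S)*(-2 + S))
-Z(H(t)) = -(-2 + (5 - 1*4)² - (5 - 1*4)) = -(-2 + (5 - 4)² - (5 - 4)) = -(-2 + 1² - 1*1) = -(-2 + 1 - 1) = -1*(-2) = 2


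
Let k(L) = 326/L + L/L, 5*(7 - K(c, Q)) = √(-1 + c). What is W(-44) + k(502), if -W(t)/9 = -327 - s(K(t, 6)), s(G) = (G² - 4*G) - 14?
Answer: 3754269/1255 - 54*I*√5 ≈ 2991.4 - 120.75*I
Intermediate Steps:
K(c, Q) = 7 - √(-1 + c)/5
s(G) = -14 + G² - 4*G
k(L) = 1 + 326/L (k(L) = 326/L + 1 = 1 + 326/L)
W(t) = 2565 + 9*(7 - √(-1 + t)/5)² + 36*√(-1 + t)/5 (W(t) = -9*(-327 - (-14 + (7 - √(-1 + t)/5)² - 4*(7 - √(-1 + t)/5))) = -9*(-327 - (-14 + (7 - √(-1 + t)/5)² + (-28 + 4*√(-1 + t)/5))) = -9*(-327 - (-42 + (7 - √(-1 + t)/5)² + 4*√(-1 + t)/5)) = -9*(-327 + (42 - (7 - √(-1 + t)/5)² - 4*√(-1 + t)/5)) = -9*(-285 - (7 - √(-1 + t)/5)² - 4*√(-1 + t)/5) = 2565 + 9*(7 - √(-1 + t)/5)² + 36*√(-1 + t)/5)
W(-44) + k(502) = (75141/25 - 18*√(-1 - 44) + (9/25)*(-44)) + (326 + 502)/502 = (75141/25 - 54*I*√5 - 396/25) + (1/502)*828 = (75141/25 - 54*I*√5 - 396/25) + 414/251 = (14949/5 - 54*I*√5) + 414/251 = 3754269/1255 - 54*I*√5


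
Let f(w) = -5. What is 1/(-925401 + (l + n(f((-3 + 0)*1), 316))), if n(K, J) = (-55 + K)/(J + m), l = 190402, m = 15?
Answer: -331/243284729 ≈ -1.3605e-6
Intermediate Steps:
n(K, J) = (-55 + K)/(15 + J) (n(K, J) = (-55 + K)/(J + 15) = (-55 + K)/(15 + J))
1/(-925401 + (l + n(f((-3 + 0)*1), 316))) = 1/(-925401 + (190402 + (-55 - 5)/(15 + 316))) = 1/(-925401 + (190402 - 60/331)) = 1/(-925401 + 63023002/331) = 1/(-243284729/331) = -331/243284729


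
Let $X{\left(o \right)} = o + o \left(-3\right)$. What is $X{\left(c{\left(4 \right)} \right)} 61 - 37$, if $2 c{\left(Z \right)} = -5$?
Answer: $268$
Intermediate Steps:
$c{\left(Z \right)} = - \frac{5}{2}$ ($c{\left(Z \right)} = \frac{1}{2} \left(-5\right) = - \frac{5}{2}$)
$X{\left(o \right)} = - 2 o$ ($X{\left(o \right)} = o - 3 o = - 2 o$)
$X{\left(c{\left(4 \right)} \right)} 61 - 37 = \left(-2\right) \left(- \frac{5}{2}\right) 61 - 37 = 5 \cdot 61 - 37 = 305 - 37 = 268$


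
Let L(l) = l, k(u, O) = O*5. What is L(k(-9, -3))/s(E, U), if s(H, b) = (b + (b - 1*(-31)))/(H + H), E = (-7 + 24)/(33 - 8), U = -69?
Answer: 102/535 ≈ 0.19065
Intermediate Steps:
k(u, O) = 5*O
E = 17/25 ≈ 0.68000
s(H, b) = (31 + 2*b)/(2*H) (s(H, b) = (b + (b + 31))/((2*H)) = (b + (31 + b))*(1/(2*H)) = (31 + 2*b)*(1/(2*H)) = (31 + 2*b)/(2*H))
L(k(-9, -3))/s(E, U) = (5*(-3))/(((31/2 - 69)/(17/25))) = -15/((25/17)*(-107/2)) = -15/(-2675/34) = -15*(-34/2675) = 102/535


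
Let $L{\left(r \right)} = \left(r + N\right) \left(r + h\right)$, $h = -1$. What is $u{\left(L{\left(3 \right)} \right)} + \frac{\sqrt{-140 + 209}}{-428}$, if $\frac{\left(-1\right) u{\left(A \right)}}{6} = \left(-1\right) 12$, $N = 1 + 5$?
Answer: $72 - \frac{\sqrt{69}}{428} \approx 71.981$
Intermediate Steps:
$N = 6$
$L{\left(r \right)} = \left(-1 + r\right) \left(6 + r\right)$ ($L{\left(r \right)} = \left(r + 6\right) \left(r - 1\right) = \left(6 + r\right) \left(-1 + r\right) = \left(-1 + r\right) \left(6 + r\right)$)
$u{\left(A \right)} = 72$ ($u{\left(A \right)} = - 6 \left(\left(-1\right) 12\right) = \left(-6\right) \left(-12\right) = 72$)
$u{\left(L{\left(3 \right)} \right)} + \frac{\sqrt{-140 + 209}}{-428} = 72 + \frac{\sqrt{-140 + 209}}{-428} = 72 + \sqrt{69} \left(- \frac{1}{428}\right) = 72 - \frac{\sqrt{69}}{428}$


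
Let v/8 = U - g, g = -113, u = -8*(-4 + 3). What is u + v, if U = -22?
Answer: 736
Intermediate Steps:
u = 8 (u = -8*(-1) = 8)
v = 728 (v = 8*(-22 - 1*(-113)) = 8*(-22 + 113) = 8*91 = 728)
u + v = 8 + 728 = 736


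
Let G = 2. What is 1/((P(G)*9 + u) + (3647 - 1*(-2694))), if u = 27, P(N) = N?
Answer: 1/6386 ≈ 0.00015659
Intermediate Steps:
1/((P(G)*9 + u) + (3647 - 1*(-2694))) = 1/((2*9 + 27) + (3647 - 1*(-2694))) = 1/((18 + 27) + (3647 + 2694)) = 1/(45 + 6341) = 1/6386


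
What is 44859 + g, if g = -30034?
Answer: 14825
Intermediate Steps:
44859 + g = 44859 - 30034 = 14825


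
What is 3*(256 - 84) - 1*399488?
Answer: -398972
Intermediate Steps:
3*(256 - 84) - 1*399488 = 3*172 - 399488 = 516 - 399488 = -398972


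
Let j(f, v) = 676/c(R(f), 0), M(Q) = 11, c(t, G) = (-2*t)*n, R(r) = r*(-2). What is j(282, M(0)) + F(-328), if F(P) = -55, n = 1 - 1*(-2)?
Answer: -46361/846 ≈ -54.800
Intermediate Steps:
n = 3 (n = 1 + 2 = 3)
R(r) = -2*r
c(t, G) = -6*t (c(t, G) = -2*t*3 = -6*t)
j(f, v) = 169/(3*f) (j(f, v) = 676/((-(-12)*f)) = 676/((12*f)) = 676*(1/(12*f)) = 169/(3*f))
j(282, M(0)) + F(-328) = (169/3)/282 - 55 = (169/3)*(1/282) - 55 = 169/846 - 55 = -46361/846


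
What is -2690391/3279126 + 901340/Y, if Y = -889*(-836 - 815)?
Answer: -331061455703/1604300372038 ≈ -0.20636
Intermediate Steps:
Y = 1467739 (Y = -889*(-1651) = 1467739)
-2690391/3279126 + 901340/Y = -2690391/3279126 + 901340/1467739 = -2690391*1/3279126 + 901340*(1/1467739) = -896797/1093042 + 901340/1467739 = -331061455703/1604300372038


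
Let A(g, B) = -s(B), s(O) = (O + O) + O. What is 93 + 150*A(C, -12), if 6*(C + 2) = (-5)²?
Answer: 5493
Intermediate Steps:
s(O) = 3*O (s(O) = 2*O + O = 3*O)
C = 13/6 (C = -2 + (⅙)*(-5)² = -2 + (⅙)*25 = -2 + 25/6 = 13/6 ≈ 2.1667)
A(g, B) = -3*B
93 + 150*A(C, -12) = 93 + 150*(-3*(-12)) = 93 + 150*36 = 93 + 5400 = 5493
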